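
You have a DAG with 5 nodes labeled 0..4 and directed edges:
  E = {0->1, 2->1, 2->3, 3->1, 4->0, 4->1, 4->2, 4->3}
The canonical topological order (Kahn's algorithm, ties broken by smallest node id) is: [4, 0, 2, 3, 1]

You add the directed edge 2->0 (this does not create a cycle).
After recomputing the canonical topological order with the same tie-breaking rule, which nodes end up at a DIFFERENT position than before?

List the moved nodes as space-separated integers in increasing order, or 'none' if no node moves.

Old toposort: [4, 0, 2, 3, 1]
Added edge 2->0
Recompute Kahn (smallest-id tiebreak):
  initial in-degrees: [2, 4, 1, 2, 0]
  ready (indeg=0): [4]
  pop 4: indeg[0]->1; indeg[1]->3; indeg[2]->0; indeg[3]->1 | ready=[2] | order so far=[4]
  pop 2: indeg[0]->0; indeg[1]->2; indeg[3]->0 | ready=[0, 3] | order so far=[4, 2]
  pop 0: indeg[1]->1 | ready=[3] | order so far=[4, 2, 0]
  pop 3: indeg[1]->0 | ready=[1] | order so far=[4, 2, 0, 3]
  pop 1: no out-edges | ready=[] | order so far=[4, 2, 0, 3, 1]
New canonical toposort: [4, 2, 0, 3, 1]
Compare positions:
  Node 0: index 1 -> 2 (moved)
  Node 1: index 4 -> 4 (same)
  Node 2: index 2 -> 1 (moved)
  Node 3: index 3 -> 3 (same)
  Node 4: index 0 -> 0 (same)
Nodes that changed position: 0 2

Answer: 0 2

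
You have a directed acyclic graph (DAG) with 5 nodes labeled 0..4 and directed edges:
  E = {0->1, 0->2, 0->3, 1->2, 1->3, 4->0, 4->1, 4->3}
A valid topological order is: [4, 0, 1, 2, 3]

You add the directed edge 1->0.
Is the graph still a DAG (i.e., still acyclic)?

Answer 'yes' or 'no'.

Answer: no

Derivation:
Given toposort: [4, 0, 1, 2, 3]
Position of 1: index 2; position of 0: index 1
New edge 1->0: backward (u after v in old order)
Backward edge: old toposort is now invalid. Check if this creates a cycle.
Does 0 already reach 1? Reachable from 0: [0, 1, 2, 3]. YES -> cycle!
Still a DAG? no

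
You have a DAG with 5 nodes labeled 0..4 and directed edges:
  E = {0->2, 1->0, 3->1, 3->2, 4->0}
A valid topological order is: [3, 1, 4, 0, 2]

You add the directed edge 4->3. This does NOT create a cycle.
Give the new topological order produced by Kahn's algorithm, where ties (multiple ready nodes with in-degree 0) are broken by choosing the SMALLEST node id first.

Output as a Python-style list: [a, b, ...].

Old toposort: [3, 1, 4, 0, 2]
Added edge: 4->3
Position of 4 (2) > position of 3 (0). Must reorder: 4 must now come before 3.
Run Kahn's algorithm (break ties by smallest node id):
  initial in-degrees: [2, 1, 2, 1, 0]
  ready (indeg=0): [4]
  pop 4: indeg[0]->1; indeg[3]->0 | ready=[3] | order so far=[4]
  pop 3: indeg[1]->0; indeg[2]->1 | ready=[1] | order so far=[4, 3]
  pop 1: indeg[0]->0 | ready=[0] | order so far=[4, 3, 1]
  pop 0: indeg[2]->0 | ready=[2] | order so far=[4, 3, 1, 0]
  pop 2: no out-edges | ready=[] | order so far=[4, 3, 1, 0, 2]
  Result: [4, 3, 1, 0, 2]

Answer: [4, 3, 1, 0, 2]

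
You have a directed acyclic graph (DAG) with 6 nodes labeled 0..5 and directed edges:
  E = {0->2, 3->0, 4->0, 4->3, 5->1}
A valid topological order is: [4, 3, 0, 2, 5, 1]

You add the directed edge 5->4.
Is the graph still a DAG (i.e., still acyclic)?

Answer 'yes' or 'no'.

Given toposort: [4, 3, 0, 2, 5, 1]
Position of 5: index 4; position of 4: index 0
New edge 5->4: backward (u after v in old order)
Backward edge: old toposort is now invalid. Check if this creates a cycle.
Does 4 already reach 5? Reachable from 4: [0, 2, 3, 4]. NO -> still a DAG (reorder needed).
Still a DAG? yes

Answer: yes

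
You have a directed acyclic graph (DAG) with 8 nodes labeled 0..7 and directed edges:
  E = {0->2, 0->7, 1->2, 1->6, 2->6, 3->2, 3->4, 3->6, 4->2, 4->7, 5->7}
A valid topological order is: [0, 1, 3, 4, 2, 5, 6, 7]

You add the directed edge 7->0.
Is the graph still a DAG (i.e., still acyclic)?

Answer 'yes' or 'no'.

Answer: no

Derivation:
Given toposort: [0, 1, 3, 4, 2, 5, 6, 7]
Position of 7: index 7; position of 0: index 0
New edge 7->0: backward (u after v in old order)
Backward edge: old toposort is now invalid. Check if this creates a cycle.
Does 0 already reach 7? Reachable from 0: [0, 2, 6, 7]. YES -> cycle!
Still a DAG? no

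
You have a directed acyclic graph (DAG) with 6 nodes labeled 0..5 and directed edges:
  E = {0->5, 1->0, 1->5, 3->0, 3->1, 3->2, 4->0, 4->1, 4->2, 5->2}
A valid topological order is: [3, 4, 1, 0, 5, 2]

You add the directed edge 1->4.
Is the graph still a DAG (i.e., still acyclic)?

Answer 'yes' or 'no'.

Answer: no

Derivation:
Given toposort: [3, 4, 1, 0, 5, 2]
Position of 1: index 2; position of 4: index 1
New edge 1->4: backward (u after v in old order)
Backward edge: old toposort is now invalid. Check if this creates a cycle.
Does 4 already reach 1? Reachable from 4: [0, 1, 2, 4, 5]. YES -> cycle!
Still a DAG? no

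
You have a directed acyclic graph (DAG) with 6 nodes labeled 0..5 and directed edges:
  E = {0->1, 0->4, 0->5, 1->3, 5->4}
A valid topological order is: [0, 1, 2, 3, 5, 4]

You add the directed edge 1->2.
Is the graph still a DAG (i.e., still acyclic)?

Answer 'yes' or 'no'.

Given toposort: [0, 1, 2, 3, 5, 4]
Position of 1: index 1; position of 2: index 2
New edge 1->2: forward
Forward edge: respects the existing order. Still a DAG, same toposort still valid.
Still a DAG? yes

Answer: yes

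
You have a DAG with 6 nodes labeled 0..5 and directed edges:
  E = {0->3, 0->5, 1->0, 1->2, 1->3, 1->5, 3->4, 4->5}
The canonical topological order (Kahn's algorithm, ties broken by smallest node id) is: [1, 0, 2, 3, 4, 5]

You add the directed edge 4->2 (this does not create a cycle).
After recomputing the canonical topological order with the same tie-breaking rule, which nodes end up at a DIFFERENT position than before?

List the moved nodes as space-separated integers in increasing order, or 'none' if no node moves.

Answer: 2 3 4

Derivation:
Old toposort: [1, 0, 2, 3, 4, 5]
Added edge 4->2
Recompute Kahn (smallest-id tiebreak):
  initial in-degrees: [1, 0, 2, 2, 1, 3]
  ready (indeg=0): [1]
  pop 1: indeg[0]->0; indeg[2]->1; indeg[3]->1; indeg[5]->2 | ready=[0] | order so far=[1]
  pop 0: indeg[3]->0; indeg[5]->1 | ready=[3] | order so far=[1, 0]
  pop 3: indeg[4]->0 | ready=[4] | order so far=[1, 0, 3]
  pop 4: indeg[2]->0; indeg[5]->0 | ready=[2, 5] | order so far=[1, 0, 3, 4]
  pop 2: no out-edges | ready=[5] | order so far=[1, 0, 3, 4, 2]
  pop 5: no out-edges | ready=[] | order so far=[1, 0, 3, 4, 2, 5]
New canonical toposort: [1, 0, 3, 4, 2, 5]
Compare positions:
  Node 0: index 1 -> 1 (same)
  Node 1: index 0 -> 0 (same)
  Node 2: index 2 -> 4 (moved)
  Node 3: index 3 -> 2 (moved)
  Node 4: index 4 -> 3 (moved)
  Node 5: index 5 -> 5 (same)
Nodes that changed position: 2 3 4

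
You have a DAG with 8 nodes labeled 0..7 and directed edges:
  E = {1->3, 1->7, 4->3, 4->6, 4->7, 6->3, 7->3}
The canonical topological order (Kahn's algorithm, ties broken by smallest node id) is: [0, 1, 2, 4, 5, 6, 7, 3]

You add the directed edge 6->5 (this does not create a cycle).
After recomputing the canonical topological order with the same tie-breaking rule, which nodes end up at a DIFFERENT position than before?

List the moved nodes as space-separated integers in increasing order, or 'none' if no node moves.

Answer: 5 6

Derivation:
Old toposort: [0, 1, 2, 4, 5, 6, 7, 3]
Added edge 6->5
Recompute Kahn (smallest-id tiebreak):
  initial in-degrees: [0, 0, 0, 4, 0, 1, 1, 2]
  ready (indeg=0): [0, 1, 2, 4]
  pop 0: no out-edges | ready=[1, 2, 4] | order so far=[0]
  pop 1: indeg[3]->3; indeg[7]->1 | ready=[2, 4] | order so far=[0, 1]
  pop 2: no out-edges | ready=[4] | order so far=[0, 1, 2]
  pop 4: indeg[3]->2; indeg[6]->0; indeg[7]->0 | ready=[6, 7] | order so far=[0, 1, 2, 4]
  pop 6: indeg[3]->1; indeg[5]->0 | ready=[5, 7] | order so far=[0, 1, 2, 4, 6]
  pop 5: no out-edges | ready=[7] | order so far=[0, 1, 2, 4, 6, 5]
  pop 7: indeg[3]->0 | ready=[3] | order so far=[0, 1, 2, 4, 6, 5, 7]
  pop 3: no out-edges | ready=[] | order so far=[0, 1, 2, 4, 6, 5, 7, 3]
New canonical toposort: [0, 1, 2, 4, 6, 5, 7, 3]
Compare positions:
  Node 0: index 0 -> 0 (same)
  Node 1: index 1 -> 1 (same)
  Node 2: index 2 -> 2 (same)
  Node 3: index 7 -> 7 (same)
  Node 4: index 3 -> 3 (same)
  Node 5: index 4 -> 5 (moved)
  Node 6: index 5 -> 4 (moved)
  Node 7: index 6 -> 6 (same)
Nodes that changed position: 5 6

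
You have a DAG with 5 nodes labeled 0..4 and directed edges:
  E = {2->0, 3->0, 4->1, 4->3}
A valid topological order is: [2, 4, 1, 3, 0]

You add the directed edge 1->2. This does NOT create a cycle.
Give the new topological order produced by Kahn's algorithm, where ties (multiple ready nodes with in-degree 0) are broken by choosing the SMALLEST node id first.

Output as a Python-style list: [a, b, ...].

Answer: [4, 1, 2, 3, 0]

Derivation:
Old toposort: [2, 4, 1, 3, 0]
Added edge: 1->2
Position of 1 (2) > position of 2 (0). Must reorder: 1 must now come before 2.
Run Kahn's algorithm (break ties by smallest node id):
  initial in-degrees: [2, 1, 1, 1, 0]
  ready (indeg=0): [4]
  pop 4: indeg[1]->0; indeg[3]->0 | ready=[1, 3] | order so far=[4]
  pop 1: indeg[2]->0 | ready=[2, 3] | order so far=[4, 1]
  pop 2: indeg[0]->1 | ready=[3] | order so far=[4, 1, 2]
  pop 3: indeg[0]->0 | ready=[0] | order so far=[4, 1, 2, 3]
  pop 0: no out-edges | ready=[] | order so far=[4, 1, 2, 3, 0]
  Result: [4, 1, 2, 3, 0]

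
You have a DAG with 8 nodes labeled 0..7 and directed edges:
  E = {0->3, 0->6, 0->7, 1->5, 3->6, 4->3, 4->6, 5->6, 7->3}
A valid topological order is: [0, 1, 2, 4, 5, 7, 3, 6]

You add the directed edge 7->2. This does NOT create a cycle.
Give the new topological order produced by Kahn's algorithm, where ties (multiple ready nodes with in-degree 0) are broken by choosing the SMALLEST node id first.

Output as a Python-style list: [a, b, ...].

Answer: [0, 1, 4, 5, 7, 2, 3, 6]

Derivation:
Old toposort: [0, 1, 2, 4, 5, 7, 3, 6]
Added edge: 7->2
Position of 7 (5) > position of 2 (2). Must reorder: 7 must now come before 2.
Run Kahn's algorithm (break ties by smallest node id):
  initial in-degrees: [0, 0, 1, 3, 0, 1, 4, 1]
  ready (indeg=0): [0, 1, 4]
  pop 0: indeg[3]->2; indeg[6]->3; indeg[7]->0 | ready=[1, 4, 7] | order so far=[0]
  pop 1: indeg[5]->0 | ready=[4, 5, 7] | order so far=[0, 1]
  pop 4: indeg[3]->1; indeg[6]->2 | ready=[5, 7] | order so far=[0, 1, 4]
  pop 5: indeg[6]->1 | ready=[7] | order so far=[0, 1, 4, 5]
  pop 7: indeg[2]->0; indeg[3]->0 | ready=[2, 3] | order so far=[0, 1, 4, 5, 7]
  pop 2: no out-edges | ready=[3] | order so far=[0, 1, 4, 5, 7, 2]
  pop 3: indeg[6]->0 | ready=[6] | order so far=[0, 1, 4, 5, 7, 2, 3]
  pop 6: no out-edges | ready=[] | order so far=[0, 1, 4, 5, 7, 2, 3, 6]
  Result: [0, 1, 4, 5, 7, 2, 3, 6]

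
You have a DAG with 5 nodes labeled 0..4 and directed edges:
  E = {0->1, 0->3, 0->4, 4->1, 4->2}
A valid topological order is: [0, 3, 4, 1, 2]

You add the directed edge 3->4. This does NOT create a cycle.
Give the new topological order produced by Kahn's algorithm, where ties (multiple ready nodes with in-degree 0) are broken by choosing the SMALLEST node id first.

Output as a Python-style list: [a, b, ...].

Answer: [0, 3, 4, 1, 2]

Derivation:
Old toposort: [0, 3, 4, 1, 2]
Added edge: 3->4
Position of 3 (1) < position of 4 (2). Old order still valid.
Run Kahn's algorithm (break ties by smallest node id):
  initial in-degrees: [0, 2, 1, 1, 2]
  ready (indeg=0): [0]
  pop 0: indeg[1]->1; indeg[3]->0; indeg[4]->1 | ready=[3] | order so far=[0]
  pop 3: indeg[4]->0 | ready=[4] | order so far=[0, 3]
  pop 4: indeg[1]->0; indeg[2]->0 | ready=[1, 2] | order so far=[0, 3, 4]
  pop 1: no out-edges | ready=[2] | order so far=[0, 3, 4, 1]
  pop 2: no out-edges | ready=[] | order so far=[0, 3, 4, 1, 2]
  Result: [0, 3, 4, 1, 2]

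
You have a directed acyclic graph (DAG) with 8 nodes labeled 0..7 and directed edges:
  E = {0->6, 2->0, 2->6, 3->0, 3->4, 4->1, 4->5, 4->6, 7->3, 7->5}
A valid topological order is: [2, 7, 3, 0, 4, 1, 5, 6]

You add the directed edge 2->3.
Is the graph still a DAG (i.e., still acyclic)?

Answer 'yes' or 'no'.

Given toposort: [2, 7, 3, 0, 4, 1, 5, 6]
Position of 2: index 0; position of 3: index 2
New edge 2->3: forward
Forward edge: respects the existing order. Still a DAG, same toposort still valid.
Still a DAG? yes

Answer: yes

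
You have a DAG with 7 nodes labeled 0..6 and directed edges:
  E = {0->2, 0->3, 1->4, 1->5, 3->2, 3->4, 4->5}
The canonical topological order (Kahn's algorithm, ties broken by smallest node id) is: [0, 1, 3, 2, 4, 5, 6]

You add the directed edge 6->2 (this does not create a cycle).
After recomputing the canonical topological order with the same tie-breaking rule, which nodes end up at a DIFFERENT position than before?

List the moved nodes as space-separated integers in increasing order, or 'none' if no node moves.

Old toposort: [0, 1, 3, 2, 4, 5, 6]
Added edge 6->2
Recompute Kahn (smallest-id tiebreak):
  initial in-degrees: [0, 0, 3, 1, 2, 2, 0]
  ready (indeg=0): [0, 1, 6]
  pop 0: indeg[2]->2; indeg[3]->0 | ready=[1, 3, 6] | order so far=[0]
  pop 1: indeg[4]->1; indeg[5]->1 | ready=[3, 6] | order so far=[0, 1]
  pop 3: indeg[2]->1; indeg[4]->0 | ready=[4, 6] | order so far=[0, 1, 3]
  pop 4: indeg[5]->0 | ready=[5, 6] | order so far=[0, 1, 3, 4]
  pop 5: no out-edges | ready=[6] | order so far=[0, 1, 3, 4, 5]
  pop 6: indeg[2]->0 | ready=[2] | order so far=[0, 1, 3, 4, 5, 6]
  pop 2: no out-edges | ready=[] | order so far=[0, 1, 3, 4, 5, 6, 2]
New canonical toposort: [0, 1, 3, 4, 5, 6, 2]
Compare positions:
  Node 0: index 0 -> 0 (same)
  Node 1: index 1 -> 1 (same)
  Node 2: index 3 -> 6 (moved)
  Node 3: index 2 -> 2 (same)
  Node 4: index 4 -> 3 (moved)
  Node 5: index 5 -> 4 (moved)
  Node 6: index 6 -> 5 (moved)
Nodes that changed position: 2 4 5 6

Answer: 2 4 5 6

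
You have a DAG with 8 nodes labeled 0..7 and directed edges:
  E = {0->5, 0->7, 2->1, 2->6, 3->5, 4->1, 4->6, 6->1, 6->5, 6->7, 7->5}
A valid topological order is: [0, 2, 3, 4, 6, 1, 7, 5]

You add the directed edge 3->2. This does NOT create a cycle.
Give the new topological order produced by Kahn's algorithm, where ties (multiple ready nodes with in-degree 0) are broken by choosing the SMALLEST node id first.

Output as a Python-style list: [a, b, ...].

Answer: [0, 3, 2, 4, 6, 1, 7, 5]

Derivation:
Old toposort: [0, 2, 3, 4, 6, 1, 7, 5]
Added edge: 3->2
Position of 3 (2) > position of 2 (1). Must reorder: 3 must now come before 2.
Run Kahn's algorithm (break ties by smallest node id):
  initial in-degrees: [0, 3, 1, 0, 0, 4, 2, 2]
  ready (indeg=0): [0, 3, 4]
  pop 0: indeg[5]->3; indeg[7]->1 | ready=[3, 4] | order so far=[0]
  pop 3: indeg[2]->0; indeg[5]->2 | ready=[2, 4] | order so far=[0, 3]
  pop 2: indeg[1]->2; indeg[6]->1 | ready=[4] | order so far=[0, 3, 2]
  pop 4: indeg[1]->1; indeg[6]->0 | ready=[6] | order so far=[0, 3, 2, 4]
  pop 6: indeg[1]->0; indeg[5]->1; indeg[7]->0 | ready=[1, 7] | order so far=[0, 3, 2, 4, 6]
  pop 1: no out-edges | ready=[7] | order so far=[0, 3, 2, 4, 6, 1]
  pop 7: indeg[5]->0 | ready=[5] | order so far=[0, 3, 2, 4, 6, 1, 7]
  pop 5: no out-edges | ready=[] | order so far=[0, 3, 2, 4, 6, 1, 7, 5]
  Result: [0, 3, 2, 4, 6, 1, 7, 5]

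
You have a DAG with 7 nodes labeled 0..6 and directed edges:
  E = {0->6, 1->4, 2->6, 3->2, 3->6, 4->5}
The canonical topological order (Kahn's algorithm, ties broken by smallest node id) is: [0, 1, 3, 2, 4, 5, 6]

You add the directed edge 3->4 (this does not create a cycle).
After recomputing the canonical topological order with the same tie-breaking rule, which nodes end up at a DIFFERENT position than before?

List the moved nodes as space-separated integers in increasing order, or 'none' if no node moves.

Old toposort: [0, 1, 3, 2, 4, 5, 6]
Added edge 3->4
Recompute Kahn (smallest-id tiebreak):
  initial in-degrees: [0, 0, 1, 0, 2, 1, 3]
  ready (indeg=0): [0, 1, 3]
  pop 0: indeg[6]->2 | ready=[1, 3] | order so far=[0]
  pop 1: indeg[4]->1 | ready=[3] | order so far=[0, 1]
  pop 3: indeg[2]->0; indeg[4]->0; indeg[6]->1 | ready=[2, 4] | order so far=[0, 1, 3]
  pop 2: indeg[6]->0 | ready=[4, 6] | order so far=[0, 1, 3, 2]
  pop 4: indeg[5]->0 | ready=[5, 6] | order so far=[0, 1, 3, 2, 4]
  pop 5: no out-edges | ready=[6] | order so far=[0, 1, 3, 2, 4, 5]
  pop 6: no out-edges | ready=[] | order so far=[0, 1, 3, 2, 4, 5, 6]
New canonical toposort: [0, 1, 3, 2, 4, 5, 6]
Compare positions:
  Node 0: index 0 -> 0 (same)
  Node 1: index 1 -> 1 (same)
  Node 2: index 3 -> 3 (same)
  Node 3: index 2 -> 2 (same)
  Node 4: index 4 -> 4 (same)
  Node 5: index 5 -> 5 (same)
  Node 6: index 6 -> 6 (same)
Nodes that changed position: none

Answer: none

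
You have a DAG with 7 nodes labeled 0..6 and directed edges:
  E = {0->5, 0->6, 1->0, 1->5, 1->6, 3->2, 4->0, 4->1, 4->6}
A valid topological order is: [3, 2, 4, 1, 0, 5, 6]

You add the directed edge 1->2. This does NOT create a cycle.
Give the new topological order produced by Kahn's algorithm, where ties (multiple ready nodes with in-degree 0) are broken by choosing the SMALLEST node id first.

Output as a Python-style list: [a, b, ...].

Answer: [3, 4, 1, 0, 2, 5, 6]

Derivation:
Old toposort: [3, 2, 4, 1, 0, 5, 6]
Added edge: 1->2
Position of 1 (3) > position of 2 (1). Must reorder: 1 must now come before 2.
Run Kahn's algorithm (break ties by smallest node id):
  initial in-degrees: [2, 1, 2, 0, 0, 2, 3]
  ready (indeg=0): [3, 4]
  pop 3: indeg[2]->1 | ready=[4] | order so far=[3]
  pop 4: indeg[0]->1; indeg[1]->0; indeg[6]->2 | ready=[1] | order so far=[3, 4]
  pop 1: indeg[0]->0; indeg[2]->0; indeg[5]->1; indeg[6]->1 | ready=[0, 2] | order so far=[3, 4, 1]
  pop 0: indeg[5]->0; indeg[6]->0 | ready=[2, 5, 6] | order so far=[3, 4, 1, 0]
  pop 2: no out-edges | ready=[5, 6] | order so far=[3, 4, 1, 0, 2]
  pop 5: no out-edges | ready=[6] | order so far=[3, 4, 1, 0, 2, 5]
  pop 6: no out-edges | ready=[] | order so far=[3, 4, 1, 0, 2, 5, 6]
  Result: [3, 4, 1, 0, 2, 5, 6]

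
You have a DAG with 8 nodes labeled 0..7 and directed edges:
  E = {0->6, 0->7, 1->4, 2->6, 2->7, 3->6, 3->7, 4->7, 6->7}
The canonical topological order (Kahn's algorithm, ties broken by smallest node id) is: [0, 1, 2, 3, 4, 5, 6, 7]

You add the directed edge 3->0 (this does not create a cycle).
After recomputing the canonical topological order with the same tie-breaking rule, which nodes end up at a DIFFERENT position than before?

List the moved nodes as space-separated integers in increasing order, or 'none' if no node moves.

Answer: 0 1 2 3

Derivation:
Old toposort: [0, 1, 2, 3, 4, 5, 6, 7]
Added edge 3->0
Recompute Kahn (smallest-id tiebreak):
  initial in-degrees: [1, 0, 0, 0, 1, 0, 3, 5]
  ready (indeg=0): [1, 2, 3, 5]
  pop 1: indeg[4]->0 | ready=[2, 3, 4, 5] | order so far=[1]
  pop 2: indeg[6]->2; indeg[7]->4 | ready=[3, 4, 5] | order so far=[1, 2]
  pop 3: indeg[0]->0; indeg[6]->1; indeg[7]->3 | ready=[0, 4, 5] | order so far=[1, 2, 3]
  pop 0: indeg[6]->0; indeg[7]->2 | ready=[4, 5, 6] | order so far=[1, 2, 3, 0]
  pop 4: indeg[7]->1 | ready=[5, 6] | order so far=[1, 2, 3, 0, 4]
  pop 5: no out-edges | ready=[6] | order so far=[1, 2, 3, 0, 4, 5]
  pop 6: indeg[7]->0 | ready=[7] | order so far=[1, 2, 3, 0, 4, 5, 6]
  pop 7: no out-edges | ready=[] | order so far=[1, 2, 3, 0, 4, 5, 6, 7]
New canonical toposort: [1, 2, 3, 0, 4, 5, 6, 7]
Compare positions:
  Node 0: index 0 -> 3 (moved)
  Node 1: index 1 -> 0 (moved)
  Node 2: index 2 -> 1 (moved)
  Node 3: index 3 -> 2 (moved)
  Node 4: index 4 -> 4 (same)
  Node 5: index 5 -> 5 (same)
  Node 6: index 6 -> 6 (same)
  Node 7: index 7 -> 7 (same)
Nodes that changed position: 0 1 2 3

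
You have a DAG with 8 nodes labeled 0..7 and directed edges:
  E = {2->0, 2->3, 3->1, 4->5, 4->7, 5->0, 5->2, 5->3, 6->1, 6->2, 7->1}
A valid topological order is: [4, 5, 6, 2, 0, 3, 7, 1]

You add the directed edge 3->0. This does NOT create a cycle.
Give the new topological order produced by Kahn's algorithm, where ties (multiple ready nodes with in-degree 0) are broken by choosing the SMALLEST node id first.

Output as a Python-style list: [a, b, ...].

Old toposort: [4, 5, 6, 2, 0, 3, 7, 1]
Added edge: 3->0
Position of 3 (5) > position of 0 (4). Must reorder: 3 must now come before 0.
Run Kahn's algorithm (break ties by smallest node id):
  initial in-degrees: [3, 3, 2, 2, 0, 1, 0, 1]
  ready (indeg=0): [4, 6]
  pop 4: indeg[5]->0; indeg[7]->0 | ready=[5, 6, 7] | order so far=[4]
  pop 5: indeg[0]->2; indeg[2]->1; indeg[3]->1 | ready=[6, 7] | order so far=[4, 5]
  pop 6: indeg[1]->2; indeg[2]->0 | ready=[2, 7] | order so far=[4, 5, 6]
  pop 2: indeg[0]->1; indeg[3]->0 | ready=[3, 7] | order so far=[4, 5, 6, 2]
  pop 3: indeg[0]->0; indeg[1]->1 | ready=[0, 7] | order so far=[4, 5, 6, 2, 3]
  pop 0: no out-edges | ready=[7] | order so far=[4, 5, 6, 2, 3, 0]
  pop 7: indeg[1]->0 | ready=[1] | order so far=[4, 5, 6, 2, 3, 0, 7]
  pop 1: no out-edges | ready=[] | order so far=[4, 5, 6, 2, 3, 0, 7, 1]
  Result: [4, 5, 6, 2, 3, 0, 7, 1]

Answer: [4, 5, 6, 2, 3, 0, 7, 1]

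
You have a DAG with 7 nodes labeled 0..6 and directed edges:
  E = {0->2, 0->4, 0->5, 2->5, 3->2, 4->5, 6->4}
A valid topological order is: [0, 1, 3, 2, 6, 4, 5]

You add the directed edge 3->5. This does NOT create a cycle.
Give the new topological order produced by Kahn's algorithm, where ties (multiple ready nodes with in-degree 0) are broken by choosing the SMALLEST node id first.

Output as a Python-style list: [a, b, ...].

Answer: [0, 1, 3, 2, 6, 4, 5]

Derivation:
Old toposort: [0, 1, 3, 2, 6, 4, 5]
Added edge: 3->5
Position of 3 (2) < position of 5 (6). Old order still valid.
Run Kahn's algorithm (break ties by smallest node id):
  initial in-degrees: [0, 0, 2, 0, 2, 4, 0]
  ready (indeg=0): [0, 1, 3, 6]
  pop 0: indeg[2]->1; indeg[4]->1; indeg[5]->3 | ready=[1, 3, 6] | order so far=[0]
  pop 1: no out-edges | ready=[3, 6] | order so far=[0, 1]
  pop 3: indeg[2]->0; indeg[5]->2 | ready=[2, 6] | order so far=[0, 1, 3]
  pop 2: indeg[5]->1 | ready=[6] | order so far=[0, 1, 3, 2]
  pop 6: indeg[4]->0 | ready=[4] | order so far=[0, 1, 3, 2, 6]
  pop 4: indeg[5]->0 | ready=[5] | order so far=[0, 1, 3, 2, 6, 4]
  pop 5: no out-edges | ready=[] | order so far=[0, 1, 3, 2, 6, 4, 5]
  Result: [0, 1, 3, 2, 6, 4, 5]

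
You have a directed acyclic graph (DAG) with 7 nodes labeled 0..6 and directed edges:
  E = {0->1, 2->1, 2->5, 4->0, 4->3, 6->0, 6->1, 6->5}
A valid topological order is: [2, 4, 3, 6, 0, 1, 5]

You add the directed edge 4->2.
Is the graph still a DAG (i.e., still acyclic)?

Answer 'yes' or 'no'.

Answer: yes

Derivation:
Given toposort: [2, 4, 3, 6, 0, 1, 5]
Position of 4: index 1; position of 2: index 0
New edge 4->2: backward (u after v in old order)
Backward edge: old toposort is now invalid. Check if this creates a cycle.
Does 2 already reach 4? Reachable from 2: [1, 2, 5]. NO -> still a DAG (reorder needed).
Still a DAG? yes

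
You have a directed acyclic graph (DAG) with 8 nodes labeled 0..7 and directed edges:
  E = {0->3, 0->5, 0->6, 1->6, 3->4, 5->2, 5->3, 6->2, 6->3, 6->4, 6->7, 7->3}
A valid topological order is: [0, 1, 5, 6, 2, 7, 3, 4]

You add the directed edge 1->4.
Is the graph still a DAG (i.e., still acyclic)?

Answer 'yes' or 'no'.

Given toposort: [0, 1, 5, 6, 2, 7, 3, 4]
Position of 1: index 1; position of 4: index 7
New edge 1->4: forward
Forward edge: respects the existing order. Still a DAG, same toposort still valid.
Still a DAG? yes

Answer: yes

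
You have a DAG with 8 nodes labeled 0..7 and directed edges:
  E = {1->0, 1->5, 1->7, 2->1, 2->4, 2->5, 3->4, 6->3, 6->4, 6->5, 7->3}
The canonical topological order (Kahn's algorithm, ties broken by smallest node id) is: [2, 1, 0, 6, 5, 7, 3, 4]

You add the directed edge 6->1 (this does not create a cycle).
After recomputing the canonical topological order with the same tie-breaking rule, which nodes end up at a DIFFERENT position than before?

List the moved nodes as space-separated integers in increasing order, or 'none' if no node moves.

Old toposort: [2, 1, 0, 6, 5, 7, 3, 4]
Added edge 6->1
Recompute Kahn (smallest-id tiebreak):
  initial in-degrees: [1, 2, 0, 2, 3, 3, 0, 1]
  ready (indeg=0): [2, 6]
  pop 2: indeg[1]->1; indeg[4]->2; indeg[5]->2 | ready=[6] | order so far=[2]
  pop 6: indeg[1]->0; indeg[3]->1; indeg[4]->1; indeg[5]->1 | ready=[1] | order so far=[2, 6]
  pop 1: indeg[0]->0; indeg[5]->0; indeg[7]->0 | ready=[0, 5, 7] | order so far=[2, 6, 1]
  pop 0: no out-edges | ready=[5, 7] | order so far=[2, 6, 1, 0]
  pop 5: no out-edges | ready=[7] | order so far=[2, 6, 1, 0, 5]
  pop 7: indeg[3]->0 | ready=[3] | order so far=[2, 6, 1, 0, 5, 7]
  pop 3: indeg[4]->0 | ready=[4] | order so far=[2, 6, 1, 0, 5, 7, 3]
  pop 4: no out-edges | ready=[] | order so far=[2, 6, 1, 0, 5, 7, 3, 4]
New canonical toposort: [2, 6, 1, 0, 5, 7, 3, 4]
Compare positions:
  Node 0: index 2 -> 3 (moved)
  Node 1: index 1 -> 2 (moved)
  Node 2: index 0 -> 0 (same)
  Node 3: index 6 -> 6 (same)
  Node 4: index 7 -> 7 (same)
  Node 5: index 4 -> 4 (same)
  Node 6: index 3 -> 1 (moved)
  Node 7: index 5 -> 5 (same)
Nodes that changed position: 0 1 6

Answer: 0 1 6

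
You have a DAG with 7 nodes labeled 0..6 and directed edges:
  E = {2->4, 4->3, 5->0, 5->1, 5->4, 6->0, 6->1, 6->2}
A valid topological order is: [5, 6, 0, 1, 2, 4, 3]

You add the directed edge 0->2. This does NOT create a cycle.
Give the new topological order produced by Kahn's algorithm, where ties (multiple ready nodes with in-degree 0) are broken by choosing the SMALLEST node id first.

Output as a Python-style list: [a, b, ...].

Old toposort: [5, 6, 0, 1, 2, 4, 3]
Added edge: 0->2
Position of 0 (2) < position of 2 (4). Old order still valid.
Run Kahn's algorithm (break ties by smallest node id):
  initial in-degrees: [2, 2, 2, 1, 2, 0, 0]
  ready (indeg=0): [5, 6]
  pop 5: indeg[0]->1; indeg[1]->1; indeg[4]->1 | ready=[6] | order so far=[5]
  pop 6: indeg[0]->0; indeg[1]->0; indeg[2]->1 | ready=[0, 1] | order so far=[5, 6]
  pop 0: indeg[2]->0 | ready=[1, 2] | order so far=[5, 6, 0]
  pop 1: no out-edges | ready=[2] | order so far=[5, 6, 0, 1]
  pop 2: indeg[4]->0 | ready=[4] | order so far=[5, 6, 0, 1, 2]
  pop 4: indeg[3]->0 | ready=[3] | order so far=[5, 6, 0, 1, 2, 4]
  pop 3: no out-edges | ready=[] | order so far=[5, 6, 0, 1, 2, 4, 3]
  Result: [5, 6, 0, 1, 2, 4, 3]

Answer: [5, 6, 0, 1, 2, 4, 3]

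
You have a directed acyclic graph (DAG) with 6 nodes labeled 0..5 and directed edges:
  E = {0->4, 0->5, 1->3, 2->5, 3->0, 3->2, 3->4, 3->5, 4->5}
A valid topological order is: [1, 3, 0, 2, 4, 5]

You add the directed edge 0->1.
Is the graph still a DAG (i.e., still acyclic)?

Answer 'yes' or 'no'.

Answer: no

Derivation:
Given toposort: [1, 3, 0, 2, 4, 5]
Position of 0: index 2; position of 1: index 0
New edge 0->1: backward (u after v in old order)
Backward edge: old toposort is now invalid. Check if this creates a cycle.
Does 1 already reach 0? Reachable from 1: [0, 1, 2, 3, 4, 5]. YES -> cycle!
Still a DAG? no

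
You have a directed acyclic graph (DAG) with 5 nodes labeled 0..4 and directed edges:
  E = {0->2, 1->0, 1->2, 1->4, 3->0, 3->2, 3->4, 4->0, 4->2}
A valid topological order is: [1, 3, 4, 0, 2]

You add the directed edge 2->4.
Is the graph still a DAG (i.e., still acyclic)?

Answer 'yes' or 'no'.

Answer: no

Derivation:
Given toposort: [1, 3, 4, 0, 2]
Position of 2: index 4; position of 4: index 2
New edge 2->4: backward (u after v in old order)
Backward edge: old toposort is now invalid. Check if this creates a cycle.
Does 4 already reach 2? Reachable from 4: [0, 2, 4]. YES -> cycle!
Still a DAG? no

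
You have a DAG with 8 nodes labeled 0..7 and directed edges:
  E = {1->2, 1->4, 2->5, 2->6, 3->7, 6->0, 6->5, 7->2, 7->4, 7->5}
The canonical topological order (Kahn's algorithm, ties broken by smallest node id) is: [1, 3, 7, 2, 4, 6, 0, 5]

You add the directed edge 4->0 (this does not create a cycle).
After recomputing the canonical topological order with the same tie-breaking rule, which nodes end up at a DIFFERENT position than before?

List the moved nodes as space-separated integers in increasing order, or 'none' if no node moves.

Old toposort: [1, 3, 7, 2, 4, 6, 0, 5]
Added edge 4->0
Recompute Kahn (smallest-id tiebreak):
  initial in-degrees: [2, 0, 2, 0, 2, 3, 1, 1]
  ready (indeg=0): [1, 3]
  pop 1: indeg[2]->1; indeg[4]->1 | ready=[3] | order so far=[1]
  pop 3: indeg[7]->0 | ready=[7] | order so far=[1, 3]
  pop 7: indeg[2]->0; indeg[4]->0; indeg[5]->2 | ready=[2, 4] | order so far=[1, 3, 7]
  pop 2: indeg[5]->1; indeg[6]->0 | ready=[4, 6] | order so far=[1, 3, 7, 2]
  pop 4: indeg[0]->1 | ready=[6] | order so far=[1, 3, 7, 2, 4]
  pop 6: indeg[0]->0; indeg[5]->0 | ready=[0, 5] | order so far=[1, 3, 7, 2, 4, 6]
  pop 0: no out-edges | ready=[5] | order so far=[1, 3, 7, 2, 4, 6, 0]
  pop 5: no out-edges | ready=[] | order so far=[1, 3, 7, 2, 4, 6, 0, 5]
New canonical toposort: [1, 3, 7, 2, 4, 6, 0, 5]
Compare positions:
  Node 0: index 6 -> 6 (same)
  Node 1: index 0 -> 0 (same)
  Node 2: index 3 -> 3 (same)
  Node 3: index 1 -> 1 (same)
  Node 4: index 4 -> 4 (same)
  Node 5: index 7 -> 7 (same)
  Node 6: index 5 -> 5 (same)
  Node 7: index 2 -> 2 (same)
Nodes that changed position: none

Answer: none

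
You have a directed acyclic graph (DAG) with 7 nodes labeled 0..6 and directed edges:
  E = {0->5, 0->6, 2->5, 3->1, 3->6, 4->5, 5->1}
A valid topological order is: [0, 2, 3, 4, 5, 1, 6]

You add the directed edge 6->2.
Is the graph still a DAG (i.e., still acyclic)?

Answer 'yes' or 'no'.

Answer: yes

Derivation:
Given toposort: [0, 2, 3, 4, 5, 1, 6]
Position of 6: index 6; position of 2: index 1
New edge 6->2: backward (u after v in old order)
Backward edge: old toposort is now invalid. Check if this creates a cycle.
Does 2 already reach 6? Reachable from 2: [1, 2, 5]. NO -> still a DAG (reorder needed).
Still a DAG? yes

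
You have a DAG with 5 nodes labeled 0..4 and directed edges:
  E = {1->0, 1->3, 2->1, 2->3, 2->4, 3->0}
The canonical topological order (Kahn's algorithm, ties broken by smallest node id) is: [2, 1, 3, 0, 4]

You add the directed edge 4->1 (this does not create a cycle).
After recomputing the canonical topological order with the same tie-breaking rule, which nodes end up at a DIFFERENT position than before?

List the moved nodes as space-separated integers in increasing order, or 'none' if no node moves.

Answer: 0 1 3 4

Derivation:
Old toposort: [2, 1, 3, 0, 4]
Added edge 4->1
Recompute Kahn (smallest-id tiebreak):
  initial in-degrees: [2, 2, 0, 2, 1]
  ready (indeg=0): [2]
  pop 2: indeg[1]->1; indeg[3]->1; indeg[4]->0 | ready=[4] | order so far=[2]
  pop 4: indeg[1]->0 | ready=[1] | order so far=[2, 4]
  pop 1: indeg[0]->1; indeg[3]->0 | ready=[3] | order so far=[2, 4, 1]
  pop 3: indeg[0]->0 | ready=[0] | order so far=[2, 4, 1, 3]
  pop 0: no out-edges | ready=[] | order so far=[2, 4, 1, 3, 0]
New canonical toposort: [2, 4, 1, 3, 0]
Compare positions:
  Node 0: index 3 -> 4 (moved)
  Node 1: index 1 -> 2 (moved)
  Node 2: index 0 -> 0 (same)
  Node 3: index 2 -> 3 (moved)
  Node 4: index 4 -> 1 (moved)
Nodes that changed position: 0 1 3 4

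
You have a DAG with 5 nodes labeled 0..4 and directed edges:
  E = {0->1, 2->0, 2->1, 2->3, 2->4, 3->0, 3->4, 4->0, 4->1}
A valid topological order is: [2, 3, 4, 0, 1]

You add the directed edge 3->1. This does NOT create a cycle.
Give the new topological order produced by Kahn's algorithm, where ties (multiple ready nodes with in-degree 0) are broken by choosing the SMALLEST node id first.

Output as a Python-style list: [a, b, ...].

Old toposort: [2, 3, 4, 0, 1]
Added edge: 3->1
Position of 3 (1) < position of 1 (4). Old order still valid.
Run Kahn's algorithm (break ties by smallest node id):
  initial in-degrees: [3, 4, 0, 1, 2]
  ready (indeg=0): [2]
  pop 2: indeg[0]->2; indeg[1]->3; indeg[3]->0; indeg[4]->1 | ready=[3] | order so far=[2]
  pop 3: indeg[0]->1; indeg[1]->2; indeg[4]->0 | ready=[4] | order so far=[2, 3]
  pop 4: indeg[0]->0; indeg[1]->1 | ready=[0] | order so far=[2, 3, 4]
  pop 0: indeg[1]->0 | ready=[1] | order so far=[2, 3, 4, 0]
  pop 1: no out-edges | ready=[] | order so far=[2, 3, 4, 0, 1]
  Result: [2, 3, 4, 0, 1]

Answer: [2, 3, 4, 0, 1]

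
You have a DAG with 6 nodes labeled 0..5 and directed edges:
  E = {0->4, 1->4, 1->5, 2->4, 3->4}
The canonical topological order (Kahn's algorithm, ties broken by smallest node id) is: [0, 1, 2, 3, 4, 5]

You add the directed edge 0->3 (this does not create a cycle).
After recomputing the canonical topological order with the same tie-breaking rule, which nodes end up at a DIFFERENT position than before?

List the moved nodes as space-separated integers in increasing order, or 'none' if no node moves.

Old toposort: [0, 1, 2, 3, 4, 5]
Added edge 0->3
Recompute Kahn (smallest-id tiebreak):
  initial in-degrees: [0, 0, 0, 1, 4, 1]
  ready (indeg=0): [0, 1, 2]
  pop 0: indeg[3]->0; indeg[4]->3 | ready=[1, 2, 3] | order so far=[0]
  pop 1: indeg[4]->2; indeg[5]->0 | ready=[2, 3, 5] | order so far=[0, 1]
  pop 2: indeg[4]->1 | ready=[3, 5] | order so far=[0, 1, 2]
  pop 3: indeg[4]->0 | ready=[4, 5] | order so far=[0, 1, 2, 3]
  pop 4: no out-edges | ready=[5] | order so far=[0, 1, 2, 3, 4]
  pop 5: no out-edges | ready=[] | order so far=[0, 1, 2, 3, 4, 5]
New canonical toposort: [0, 1, 2, 3, 4, 5]
Compare positions:
  Node 0: index 0 -> 0 (same)
  Node 1: index 1 -> 1 (same)
  Node 2: index 2 -> 2 (same)
  Node 3: index 3 -> 3 (same)
  Node 4: index 4 -> 4 (same)
  Node 5: index 5 -> 5 (same)
Nodes that changed position: none

Answer: none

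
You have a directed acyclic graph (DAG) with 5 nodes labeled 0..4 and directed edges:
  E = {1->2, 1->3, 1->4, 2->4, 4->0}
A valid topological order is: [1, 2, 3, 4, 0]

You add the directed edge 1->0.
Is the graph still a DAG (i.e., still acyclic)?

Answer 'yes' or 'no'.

Answer: yes

Derivation:
Given toposort: [1, 2, 3, 4, 0]
Position of 1: index 0; position of 0: index 4
New edge 1->0: forward
Forward edge: respects the existing order. Still a DAG, same toposort still valid.
Still a DAG? yes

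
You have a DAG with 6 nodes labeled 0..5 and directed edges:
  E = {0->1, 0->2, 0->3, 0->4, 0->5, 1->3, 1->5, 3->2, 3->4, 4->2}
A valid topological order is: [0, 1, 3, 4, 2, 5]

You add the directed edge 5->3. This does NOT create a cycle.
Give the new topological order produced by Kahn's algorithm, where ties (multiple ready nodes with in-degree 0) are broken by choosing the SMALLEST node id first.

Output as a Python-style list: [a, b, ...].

Answer: [0, 1, 5, 3, 4, 2]

Derivation:
Old toposort: [0, 1, 3, 4, 2, 5]
Added edge: 5->3
Position of 5 (5) > position of 3 (2). Must reorder: 5 must now come before 3.
Run Kahn's algorithm (break ties by smallest node id):
  initial in-degrees: [0, 1, 3, 3, 2, 2]
  ready (indeg=0): [0]
  pop 0: indeg[1]->0; indeg[2]->2; indeg[3]->2; indeg[4]->1; indeg[5]->1 | ready=[1] | order so far=[0]
  pop 1: indeg[3]->1; indeg[5]->0 | ready=[5] | order so far=[0, 1]
  pop 5: indeg[3]->0 | ready=[3] | order so far=[0, 1, 5]
  pop 3: indeg[2]->1; indeg[4]->0 | ready=[4] | order so far=[0, 1, 5, 3]
  pop 4: indeg[2]->0 | ready=[2] | order so far=[0, 1, 5, 3, 4]
  pop 2: no out-edges | ready=[] | order so far=[0, 1, 5, 3, 4, 2]
  Result: [0, 1, 5, 3, 4, 2]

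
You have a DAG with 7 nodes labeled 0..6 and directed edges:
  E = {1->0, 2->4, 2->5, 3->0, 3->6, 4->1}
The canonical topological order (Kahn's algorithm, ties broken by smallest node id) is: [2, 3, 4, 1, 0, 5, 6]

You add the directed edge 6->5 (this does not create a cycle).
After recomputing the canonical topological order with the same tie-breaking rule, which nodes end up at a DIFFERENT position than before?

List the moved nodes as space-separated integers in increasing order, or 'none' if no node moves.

Old toposort: [2, 3, 4, 1, 0, 5, 6]
Added edge 6->5
Recompute Kahn (smallest-id tiebreak):
  initial in-degrees: [2, 1, 0, 0, 1, 2, 1]
  ready (indeg=0): [2, 3]
  pop 2: indeg[4]->0; indeg[5]->1 | ready=[3, 4] | order so far=[2]
  pop 3: indeg[0]->1; indeg[6]->0 | ready=[4, 6] | order so far=[2, 3]
  pop 4: indeg[1]->0 | ready=[1, 6] | order so far=[2, 3, 4]
  pop 1: indeg[0]->0 | ready=[0, 6] | order so far=[2, 3, 4, 1]
  pop 0: no out-edges | ready=[6] | order so far=[2, 3, 4, 1, 0]
  pop 6: indeg[5]->0 | ready=[5] | order so far=[2, 3, 4, 1, 0, 6]
  pop 5: no out-edges | ready=[] | order so far=[2, 3, 4, 1, 0, 6, 5]
New canonical toposort: [2, 3, 4, 1, 0, 6, 5]
Compare positions:
  Node 0: index 4 -> 4 (same)
  Node 1: index 3 -> 3 (same)
  Node 2: index 0 -> 0 (same)
  Node 3: index 1 -> 1 (same)
  Node 4: index 2 -> 2 (same)
  Node 5: index 5 -> 6 (moved)
  Node 6: index 6 -> 5 (moved)
Nodes that changed position: 5 6

Answer: 5 6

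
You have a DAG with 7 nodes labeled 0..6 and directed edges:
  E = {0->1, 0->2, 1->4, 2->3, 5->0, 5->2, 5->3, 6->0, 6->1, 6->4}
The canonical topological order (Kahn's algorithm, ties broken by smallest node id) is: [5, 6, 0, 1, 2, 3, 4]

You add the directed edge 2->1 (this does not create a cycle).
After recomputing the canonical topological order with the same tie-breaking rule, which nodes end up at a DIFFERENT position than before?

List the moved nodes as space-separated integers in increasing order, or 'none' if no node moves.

Answer: 1 2

Derivation:
Old toposort: [5, 6, 0, 1, 2, 3, 4]
Added edge 2->1
Recompute Kahn (smallest-id tiebreak):
  initial in-degrees: [2, 3, 2, 2, 2, 0, 0]
  ready (indeg=0): [5, 6]
  pop 5: indeg[0]->1; indeg[2]->1; indeg[3]->1 | ready=[6] | order so far=[5]
  pop 6: indeg[0]->0; indeg[1]->2; indeg[4]->1 | ready=[0] | order so far=[5, 6]
  pop 0: indeg[1]->1; indeg[2]->0 | ready=[2] | order so far=[5, 6, 0]
  pop 2: indeg[1]->0; indeg[3]->0 | ready=[1, 3] | order so far=[5, 6, 0, 2]
  pop 1: indeg[4]->0 | ready=[3, 4] | order so far=[5, 6, 0, 2, 1]
  pop 3: no out-edges | ready=[4] | order so far=[5, 6, 0, 2, 1, 3]
  pop 4: no out-edges | ready=[] | order so far=[5, 6, 0, 2, 1, 3, 4]
New canonical toposort: [5, 6, 0, 2, 1, 3, 4]
Compare positions:
  Node 0: index 2 -> 2 (same)
  Node 1: index 3 -> 4 (moved)
  Node 2: index 4 -> 3 (moved)
  Node 3: index 5 -> 5 (same)
  Node 4: index 6 -> 6 (same)
  Node 5: index 0 -> 0 (same)
  Node 6: index 1 -> 1 (same)
Nodes that changed position: 1 2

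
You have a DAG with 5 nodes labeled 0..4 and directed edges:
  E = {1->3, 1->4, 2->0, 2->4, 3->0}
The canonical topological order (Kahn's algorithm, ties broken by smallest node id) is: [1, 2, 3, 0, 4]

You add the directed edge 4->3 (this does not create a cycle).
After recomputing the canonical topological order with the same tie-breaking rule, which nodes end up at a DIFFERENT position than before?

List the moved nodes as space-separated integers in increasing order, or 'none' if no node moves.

Old toposort: [1, 2, 3, 0, 4]
Added edge 4->3
Recompute Kahn (smallest-id tiebreak):
  initial in-degrees: [2, 0, 0, 2, 2]
  ready (indeg=0): [1, 2]
  pop 1: indeg[3]->1; indeg[4]->1 | ready=[2] | order so far=[1]
  pop 2: indeg[0]->1; indeg[4]->0 | ready=[4] | order so far=[1, 2]
  pop 4: indeg[3]->0 | ready=[3] | order so far=[1, 2, 4]
  pop 3: indeg[0]->0 | ready=[0] | order so far=[1, 2, 4, 3]
  pop 0: no out-edges | ready=[] | order so far=[1, 2, 4, 3, 0]
New canonical toposort: [1, 2, 4, 3, 0]
Compare positions:
  Node 0: index 3 -> 4 (moved)
  Node 1: index 0 -> 0 (same)
  Node 2: index 1 -> 1 (same)
  Node 3: index 2 -> 3 (moved)
  Node 4: index 4 -> 2 (moved)
Nodes that changed position: 0 3 4

Answer: 0 3 4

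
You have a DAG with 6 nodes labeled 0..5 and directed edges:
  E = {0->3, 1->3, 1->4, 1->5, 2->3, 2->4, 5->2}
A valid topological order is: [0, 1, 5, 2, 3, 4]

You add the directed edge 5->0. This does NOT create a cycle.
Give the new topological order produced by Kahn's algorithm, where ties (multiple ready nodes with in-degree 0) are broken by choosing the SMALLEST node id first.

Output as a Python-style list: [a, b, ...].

Answer: [1, 5, 0, 2, 3, 4]

Derivation:
Old toposort: [0, 1, 5, 2, 3, 4]
Added edge: 5->0
Position of 5 (2) > position of 0 (0). Must reorder: 5 must now come before 0.
Run Kahn's algorithm (break ties by smallest node id):
  initial in-degrees: [1, 0, 1, 3, 2, 1]
  ready (indeg=0): [1]
  pop 1: indeg[3]->2; indeg[4]->1; indeg[5]->0 | ready=[5] | order so far=[1]
  pop 5: indeg[0]->0; indeg[2]->0 | ready=[0, 2] | order so far=[1, 5]
  pop 0: indeg[3]->1 | ready=[2] | order so far=[1, 5, 0]
  pop 2: indeg[3]->0; indeg[4]->0 | ready=[3, 4] | order so far=[1, 5, 0, 2]
  pop 3: no out-edges | ready=[4] | order so far=[1, 5, 0, 2, 3]
  pop 4: no out-edges | ready=[] | order so far=[1, 5, 0, 2, 3, 4]
  Result: [1, 5, 0, 2, 3, 4]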